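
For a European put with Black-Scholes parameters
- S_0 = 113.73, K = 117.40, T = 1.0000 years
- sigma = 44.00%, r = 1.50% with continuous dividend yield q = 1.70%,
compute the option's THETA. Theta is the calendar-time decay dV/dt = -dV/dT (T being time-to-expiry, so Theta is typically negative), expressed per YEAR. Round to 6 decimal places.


d1 = 0.1432734336; d2 = -0.2967265664
phi(d1) = 0.3948686221; exp(-qT) = 0.9831436846; exp(-rT) = 0.9851119396
Theta = -S*exp(-qT)*phi(d1)*sigma/(2*sqrt(T)) + r*K*exp(-rT)*N(-d2) - q*S*exp(-qT)*N(-d1)
N(-d1) = 0.4430371181; N(-d2) = 0.6166623635; sqrt(T) = 1.0000000000
Term 1 = -113.7300 * 0.9831436846 * 0.3948686221 * 0.4400 / (2 * 1.0000000000) = -9.7133119810
Term 2 = 0.0150 * 117.4000 * 0.9851119396 * 0.6166623635 = 1.0697748458
Term 3 = -0.0170 * 113.7300 * 0.9831436846 * 0.4430371181 = -0.8421337401
Theta = -9.7133119810 + (1.0697748458) + (-0.8421337401) = -9.485671

Answer: Theta = -9.485671


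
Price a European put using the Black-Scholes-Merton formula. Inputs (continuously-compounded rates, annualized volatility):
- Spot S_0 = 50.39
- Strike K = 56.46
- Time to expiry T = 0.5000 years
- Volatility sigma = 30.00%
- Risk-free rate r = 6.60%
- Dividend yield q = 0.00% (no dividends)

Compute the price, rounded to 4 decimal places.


d1 = (ln(S/K) + (r - q + 0.5*sigma^2) * T) / (sigma * sqrt(T)) = -0.27454449
d2 = d1 - sigma * sqrt(T) = -0.48667652
exp(-rT) = 0.96753856; exp(-qT) = 1.00000000
P = K * exp(-rT) * N(-d2) - S_0 * exp(-qT) * N(-d1)
N(-d1) = 0.60816689; N(-d2) = 0.68675621
P = 56.4600 * 0.96753856 * 0.68675621 - 50.3900 * 1.00000000 * 0.60816689 = 6.8701

Answer: Price = 6.8701


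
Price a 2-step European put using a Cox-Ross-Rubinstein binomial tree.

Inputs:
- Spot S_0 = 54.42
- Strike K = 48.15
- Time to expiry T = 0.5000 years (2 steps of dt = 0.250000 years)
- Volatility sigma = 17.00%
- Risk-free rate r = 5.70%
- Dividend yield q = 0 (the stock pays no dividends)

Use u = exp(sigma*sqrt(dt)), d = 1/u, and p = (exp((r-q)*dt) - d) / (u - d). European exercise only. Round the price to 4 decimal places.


dt = T/N = 0.250000
u = exp(sigma*sqrt(dt)) = 1.088717; d = 1/u = 0.918512
p = (exp((r-q)*dt) - d) / (u - d) = 0.563085
Discount per step: exp(-r*dt) = 0.985851
Stock lattice S(k, i) with i counting down-moves:
  k=0: S(0,0) = 54.4200
  k=1: S(1,0) = 59.2480; S(1,1) = 49.9854
  k=2: S(2,0) = 64.5043; S(2,1) = 54.4200; S(2,2) = 45.9122
Terminal payoffs V(N, i) = max(K - S_T, 0):
  V(2,0) = 0.000000; V(2,1) = 0.000000; V(2,2) = 2.237761
Backward induction: V(k, i) = exp(-r*dt) * [p * V(k+1, i) + (1-p) * V(k+1, i+1)].
  V(1,0) = exp(-r*dt) * [p*0.000000 + (1-p)*0.000000] = 0.000000
  V(1,1) = exp(-r*dt) * [p*0.000000 + (1-p)*2.237761] = 0.963878
  V(0,0) = exp(-r*dt) * [p*0.000000 + (1-p)*0.963878] = 0.415174

Answer: Price = V(0,0) = 0.4152


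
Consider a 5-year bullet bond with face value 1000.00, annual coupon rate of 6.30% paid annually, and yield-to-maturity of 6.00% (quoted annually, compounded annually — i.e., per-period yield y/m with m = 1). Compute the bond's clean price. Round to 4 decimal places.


Answer: Price = 1012.6371

Derivation:
Coupon per period c = face * coupon_rate / m = 63.000000
Periods per year m = 1; per-period yield y/m = 0.060000
Number of cashflows N = 5
Cashflows (t years, CF_t, discount factor 1/(1+y/m)^(m*t), PV):
  t = 1.0000: CF_t = 63.000000, DF = 0.943396, PV = 59.433962
  t = 2.0000: CF_t = 63.000000, DF = 0.889996, PV = 56.069776
  t = 3.0000: CF_t = 63.000000, DF = 0.839619, PV = 52.896015
  t = 4.0000: CF_t = 63.000000, DF = 0.792094, PV = 49.901901
  t = 5.0000: CF_t = 1063.000000, DF = 0.747258, PV = 794.335438
Price P = sum_t PV_t = 1012.637091


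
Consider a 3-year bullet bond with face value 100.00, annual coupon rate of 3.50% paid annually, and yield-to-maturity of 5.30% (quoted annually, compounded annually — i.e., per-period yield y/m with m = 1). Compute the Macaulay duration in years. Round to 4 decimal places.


Coupon per period c = face * coupon_rate / m = 3.500000
Periods per year m = 1; per-period yield y/m = 0.053000
Number of cashflows N = 3
Cashflows (t years, CF_t, discount factor 1/(1+y/m)^(m*t), PV):
  t = 1.0000: CF_t = 3.500000, DF = 0.949668, PV = 3.323837
  t = 2.0000: CF_t = 3.500000, DF = 0.901869, PV = 3.156540
  t = 3.0000: CF_t = 103.500000, DF = 0.856475, PV = 88.645202
Price P = sum_t PV_t = 95.125579
Macaulay numerator sum_t t * PV_t:
  t * PV_t at t = 1.0000: 3.323837
  t * PV_t at t = 2.0000: 6.313080
  t * PV_t at t = 3.0000: 265.935607
Macaulay duration D = (sum_t t * PV_t) / P = 275.572524 / 95.125579 = 2.896934

Answer: Macaulay duration = 2.8969 years


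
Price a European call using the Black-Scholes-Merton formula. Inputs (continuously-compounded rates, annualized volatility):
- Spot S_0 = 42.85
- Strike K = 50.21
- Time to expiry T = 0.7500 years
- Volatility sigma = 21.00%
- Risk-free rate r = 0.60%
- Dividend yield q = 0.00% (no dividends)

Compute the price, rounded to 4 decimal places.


Answer: Price = 0.9286

Derivation:
d1 = (ln(S/K) + (r - q + 0.5*sigma^2) * T) / (sigma * sqrt(T)) = -0.75589482
d2 = d1 - sigma * sqrt(T) = -0.93776016
exp(-rT) = 0.99551011; exp(-qT) = 1.00000000
C = S_0 * exp(-qT) * N(d1) - K * exp(-rT) * N(d2)
N(d1) = 0.22485613; N(d2) = 0.17418384
C = 42.8500 * 1.00000000 * 0.22485613 - 50.2100 * 0.99551011 * 0.17418384 = 0.9286


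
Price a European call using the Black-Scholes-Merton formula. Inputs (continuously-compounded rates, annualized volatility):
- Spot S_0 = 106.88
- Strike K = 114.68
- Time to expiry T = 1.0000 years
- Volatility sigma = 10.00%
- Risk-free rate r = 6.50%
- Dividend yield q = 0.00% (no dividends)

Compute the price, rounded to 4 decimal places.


d1 = (ln(S/K) + (r - q + 0.5*sigma^2) * T) / (sigma * sqrt(T)) = -0.00438931
d2 = d1 - sigma * sqrt(T) = -0.10438931
exp(-rT) = 0.93706746; exp(-qT) = 1.00000000
C = S_0 * exp(-qT) * N(d1) - K * exp(-rT) * N(d2)
N(d1) = 0.49824892; N(d2) = 0.45843020
C = 106.8800 * 1.00000000 * 0.49824892 - 114.6800 * 0.93706746 * 0.45843020 = 3.9886

Answer: Price = 3.9886


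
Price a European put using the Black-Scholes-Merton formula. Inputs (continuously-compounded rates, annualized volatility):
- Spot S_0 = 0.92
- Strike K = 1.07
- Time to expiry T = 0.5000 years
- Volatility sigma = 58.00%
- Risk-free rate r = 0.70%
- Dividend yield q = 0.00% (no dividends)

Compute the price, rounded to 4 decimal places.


Answer: Price = 0.2447

Derivation:
d1 = (ln(S/K) + (r - q + 0.5*sigma^2) * T) / (sigma * sqrt(T)) = -0.15468633
d2 = d1 - sigma * sqrt(T) = -0.56480826
exp(-rT) = 0.99650612; exp(-qT) = 1.00000000
P = K * exp(-rT) * N(-d2) - S_0 * exp(-qT) * N(-d1)
N(-d1) = 0.56146570; N(-d2) = 0.71389791
P = 1.0700 * 0.99650612 * 0.71389791 - 0.9200 * 1.00000000 * 0.56146570 = 0.2447


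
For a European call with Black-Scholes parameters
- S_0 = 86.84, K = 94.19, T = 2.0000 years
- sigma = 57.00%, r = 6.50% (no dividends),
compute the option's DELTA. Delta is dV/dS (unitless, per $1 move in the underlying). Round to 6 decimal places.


d1 = 0.4635312294; d2 = -0.3425705012
phi(d1) = 0.3583055613; exp(-qT) = 1.0000000000; exp(-rT) = 0.8780954309
N(d1) = 0.6785081823
Delta = exp(-qT) * N(d1) = 1.0000000000 * 0.6785081823 = 0.678508

Answer: Delta = 0.678508


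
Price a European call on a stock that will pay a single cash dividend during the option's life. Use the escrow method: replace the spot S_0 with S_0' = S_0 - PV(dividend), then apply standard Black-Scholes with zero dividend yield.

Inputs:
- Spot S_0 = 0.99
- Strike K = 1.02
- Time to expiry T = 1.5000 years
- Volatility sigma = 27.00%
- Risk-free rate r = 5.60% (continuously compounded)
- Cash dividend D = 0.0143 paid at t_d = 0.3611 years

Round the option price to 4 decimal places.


PV(D) = D * exp(-r * t_d) = 0.0143 * 0.97998149 = 0.01401374
S_0' = S_0 - PV(D) = 0.9900 - 0.01401374 = 0.97598626
d1 = (ln(S_0'/K) + (r + sigma^2/2)*T) / (sigma*sqrt(T)) = 0.28597220
d2 = d1 - sigma*sqrt(T) = -0.04470891
exp(-rT) = 0.91943126
N(d1) = 0.61255029; N(d2) = 0.48216966
C = S_0' * N(d1) - K * exp(-rT) * N(d2) = 0.97598626 * 0.61255029 - 1.0200 * 0.91943126 * 0.48216966 = 0.1457

Answer: Price = 0.1457


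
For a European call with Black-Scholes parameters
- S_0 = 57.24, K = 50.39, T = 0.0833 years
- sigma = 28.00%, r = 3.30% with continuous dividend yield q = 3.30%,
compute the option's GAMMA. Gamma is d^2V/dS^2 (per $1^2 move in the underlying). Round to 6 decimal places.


Answer: Gamma = 0.023244

Derivation:
d1 = 1.6176330772; d2 = 1.5368202069
phi(d1) = 0.1078184032; exp(-qT) = 0.9972548748; exp(-rT) = 0.9972548748
Gamma = exp(-qT) * phi(d1) / (S * sigma * sqrt(T)) = 0.9972548748 * 0.1078184032 / (57.2400 * 0.2800 * 0.2886173938) = 0.023244


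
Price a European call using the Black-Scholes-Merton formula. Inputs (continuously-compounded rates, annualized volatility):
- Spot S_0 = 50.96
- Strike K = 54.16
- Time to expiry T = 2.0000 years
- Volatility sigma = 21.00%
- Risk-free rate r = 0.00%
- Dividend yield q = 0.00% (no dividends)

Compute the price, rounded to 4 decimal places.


d1 = (ln(S/K) + (r - q + 0.5*sigma^2) * T) / (sigma * sqrt(T)) = -0.05657399
d2 = d1 - sigma * sqrt(T) = -0.35355884
exp(-rT) = 1.00000000; exp(-qT) = 1.00000000
C = S_0 * exp(-qT) * N(d1) - K * exp(-rT) * N(d2)
N(d1) = 0.47744228; N(d2) = 0.36183476
C = 50.9600 * 1.00000000 * 0.47744228 - 54.1600 * 1.00000000 * 0.36183476 = 4.7335

Answer: Price = 4.7335


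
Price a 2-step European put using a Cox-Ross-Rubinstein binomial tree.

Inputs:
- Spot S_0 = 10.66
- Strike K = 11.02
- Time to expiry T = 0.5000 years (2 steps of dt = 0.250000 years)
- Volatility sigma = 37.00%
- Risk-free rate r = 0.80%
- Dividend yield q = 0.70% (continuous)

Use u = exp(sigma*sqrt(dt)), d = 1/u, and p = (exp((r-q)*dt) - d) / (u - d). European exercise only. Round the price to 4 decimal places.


Answer: Price = V(0,0) = 1.2614

Derivation:
dt = T/N = 0.250000
u = exp(sigma*sqrt(dt)) = 1.203218; d = 1/u = 0.831104
p = (exp((r-q)*dt) - d) / (u - d) = 0.454553
Discount per step: exp(-r*dt) = 0.998002
Stock lattice S(k, i) with i counting down-moves:
  k=0: S(0,0) = 10.6600
  k=1: S(1,0) = 12.8263; S(1,1) = 8.8596
  k=2: S(2,0) = 15.4329; S(2,1) = 10.6600; S(2,2) = 7.3632
Terminal payoffs V(N, i) = max(K - S_T, 0):
  V(2,0) = 0.000000; V(2,1) = 0.360000; V(2,2) = 3.656772
Backward induction: V(k, i) = exp(-r*dt) * [p * V(k+1, i) + (1-p) * V(k+1, i+1)].
  V(1,0) = exp(-r*dt) * [p*0.000000 + (1-p)*0.360000] = 0.195968
  V(1,1) = exp(-r*dt) * [p*0.360000 + (1-p)*3.656772] = 2.153901
  V(0,0) = exp(-r*dt) * [p*0.195968 + (1-p)*2.153901] = 1.261391


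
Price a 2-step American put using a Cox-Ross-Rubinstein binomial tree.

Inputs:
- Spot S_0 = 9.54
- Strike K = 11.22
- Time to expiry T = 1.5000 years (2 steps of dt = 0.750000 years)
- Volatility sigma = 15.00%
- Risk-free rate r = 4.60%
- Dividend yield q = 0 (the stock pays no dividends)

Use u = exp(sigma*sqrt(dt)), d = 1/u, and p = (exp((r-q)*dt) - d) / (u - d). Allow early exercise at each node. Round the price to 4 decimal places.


Answer: Price = V(0,0) = 1.6800

Derivation:
dt = T/N = 0.750000
u = exp(sigma*sqrt(dt)) = 1.138719; d = 1/u = 0.878180
p = (exp((r-q)*dt) - d) / (u - d) = 0.602298
Discount per step: exp(-r*dt) = 0.966088
Stock lattice S(k, i) with i counting down-moves:
  k=0: S(0,0) = 9.5400
  k=1: S(1,0) = 10.8634; S(1,1) = 8.3778
  k=2: S(2,0) = 12.3703; S(2,1) = 9.5400; S(2,2) = 7.3572
Terminal payoffs V(N, i) = max(K - S_T, 0):
  V(2,0) = 0.000000; V(2,1) = 1.680000; V(2,2) = 3.862753
Backward induction: V(k, i) = exp(-r*dt) * [p * V(k+1, i) + (1-p) * V(k+1, i+1)]; then take max(V_cont, immediate exercise) for American.
  V(1,0) = exp(-r*dt) * [p*0.000000 + (1-p)*1.680000] = 0.645481; exercise = 0.356622; V(1,0) = max -> 0.645481
  V(1,1) = exp(-r*dt) * [p*1.680000 + (1-p)*3.862753] = 2.461675; exercise = 2.842164; V(1,1) = max -> 2.842164
  V(0,0) = exp(-r*dt) * [p*0.645481 + (1-p)*2.842164] = 1.467591; exercise = 1.680000; V(0,0) = max -> 1.680000


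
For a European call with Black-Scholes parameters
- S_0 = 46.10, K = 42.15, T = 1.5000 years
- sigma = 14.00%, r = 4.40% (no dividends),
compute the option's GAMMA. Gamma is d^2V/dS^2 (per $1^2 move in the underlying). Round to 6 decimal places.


d1 = 0.9930830117; d2 = 0.8216187297
phi(d1) = 0.2436444065; exp(-qT) = 1.0000000000; exp(-rT) = 0.9361308643
Gamma = exp(-qT) * phi(d1) / (S * sigma * sqrt(T)) = 1.0000000000 * 0.2436444065 / (46.1000 * 0.1400 * 1.2247448714) = 0.030823

Answer: Gamma = 0.030823


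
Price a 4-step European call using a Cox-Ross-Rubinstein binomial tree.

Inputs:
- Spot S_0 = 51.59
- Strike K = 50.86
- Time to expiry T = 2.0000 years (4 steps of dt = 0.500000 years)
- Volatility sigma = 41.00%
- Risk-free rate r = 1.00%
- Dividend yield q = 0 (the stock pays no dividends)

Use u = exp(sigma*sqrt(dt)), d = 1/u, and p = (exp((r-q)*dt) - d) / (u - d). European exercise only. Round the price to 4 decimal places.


dt = T/N = 0.500000
u = exp(sigma*sqrt(dt)) = 1.336312; d = 1/u = 0.748328
p = (exp((r-q)*dt) - d) / (u - d) = 0.436550
Discount per step: exp(-r*dt) = 0.995012
Stock lattice S(k, i) with i counting down-moves:
  k=0: S(0,0) = 51.5900
  k=1: S(1,0) = 68.9403; S(1,1) = 38.6062
  k=2: S(2,0) = 92.1258; S(2,1) = 51.5900; S(2,2) = 28.8901
  k=3: S(3,0) = 123.1089; S(3,1) = 68.9403; S(3,2) = 38.6062; S(3,3) = 21.6193
  k=4: S(4,0) = 164.5119; S(4,1) = 92.1258; S(4,2) = 51.5900; S(4,3) = 28.8901; S(4,4) = 16.1783
Terminal payoffs V(N, i) = max(S_T - K, 0):
  V(4,0) = 113.651911; V(4,1) = 41.265835; V(4,2) = 0.730000; V(4,3) = 0.000000; V(4,4) = 0.000000
Backward induction: V(k, i) = exp(-r*dt) * [p * V(k+1, i) + (1-p) * V(k+1, i+1)].
  V(3,0) = exp(-r*dt) * [p*113.651911 + (1-p)*41.265835] = 72.502549
  V(3,1) = exp(-r*dt) * [p*41.265835 + (1-p)*0.730000] = 18.334015
  V(3,2) = exp(-r*dt) * [p*0.730000 + (1-p)*0.000000] = 0.317092
  V(3,3) = exp(-r*dt) * [p*0.000000 + (1-p)*0.000000] = 0.000000
  V(2,0) = exp(-r*dt) * [p*72.502549 + (1-p)*18.334015] = 41.771901
  V(2,1) = exp(-r*dt) * [p*18.334015 + (1-p)*0.317092] = 8.141568
  V(2,2) = exp(-r*dt) * [p*0.317092 + (1-p)*0.000000] = 0.137736
  V(1,0) = exp(-r*dt) * [p*41.771901 + (1-p)*8.141568] = 22.709057
  V(1,1) = exp(-r*dt) * [p*8.141568 + (1-p)*0.137736] = 3.613694
  V(0,0) = exp(-r*dt) * [p*22.709057 + (1-p)*3.613694] = 11.890173

Answer: Price = V(0,0) = 11.8902


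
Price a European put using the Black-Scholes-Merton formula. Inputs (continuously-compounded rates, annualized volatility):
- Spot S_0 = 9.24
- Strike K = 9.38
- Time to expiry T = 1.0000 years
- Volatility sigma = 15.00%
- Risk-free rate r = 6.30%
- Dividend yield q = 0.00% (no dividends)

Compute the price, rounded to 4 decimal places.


Answer: Price = 0.3504

Derivation:
d1 = (ln(S/K) + (r - q + 0.5*sigma^2) * T) / (sigma * sqrt(T)) = 0.39474748
d2 = d1 - sigma * sqrt(T) = 0.24474748
exp(-rT) = 0.93894347; exp(-qT) = 1.00000000
P = K * exp(-rT) * N(-d2) - S_0 * exp(-qT) * N(-d1)
N(-d1) = 0.34651463; N(-d2) = 0.40332598
P = 9.3800 * 0.93894347 * 0.40332598 - 9.2400 * 1.00000000 * 0.34651463 = 0.3504


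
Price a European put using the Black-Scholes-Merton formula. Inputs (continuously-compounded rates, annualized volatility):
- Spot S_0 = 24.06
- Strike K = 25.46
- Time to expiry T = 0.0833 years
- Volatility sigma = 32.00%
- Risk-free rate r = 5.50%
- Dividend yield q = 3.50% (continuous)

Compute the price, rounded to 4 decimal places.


Answer: Price = 1.7411

Derivation:
d1 = (ln(S/K) + (r - q + 0.5*sigma^2) * T) / (sigma * sqrt(T)) = -0.54816216
d2 = d1 - sigma * sqrt(T) = -0.64051972
exp(-rT) = 0.99542898; exp(-qT) = 0.99708875
P = K * exp(-rT) * N(-d2) - S_0 * exp(-qT) * N(-d1)
N(-d1) = 0.70820972; N(-d2) = 0.73908261
P = 25.4600 * 0.99542898 * 0.73908261 - 24.0600 * 0.99708875 * 0.70820972 = 1.7411


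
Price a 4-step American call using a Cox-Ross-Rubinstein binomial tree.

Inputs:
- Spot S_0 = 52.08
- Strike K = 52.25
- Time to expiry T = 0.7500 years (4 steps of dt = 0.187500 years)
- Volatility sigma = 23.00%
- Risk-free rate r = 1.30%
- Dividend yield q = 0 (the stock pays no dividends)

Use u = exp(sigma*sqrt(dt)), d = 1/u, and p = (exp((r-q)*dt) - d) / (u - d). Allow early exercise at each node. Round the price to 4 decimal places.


Answer: Price = V(0,0) = 4.0727

Derivation:
dt = T/N = 0.187500
u = exp(sigma*sqrt(dt)) = 1.104721; d = 1/u = 0.905206
p = (exp((r-q)*dt) - d) / (u - d) = 0.487354
Discount per step: exp(-r*dt) = 0.997565
Stock lattice S(k, i) with i counting down-moves:
  k=0: S(0,0) = 52.0800
  k=1: S(1,0) = 57.5339; S(1,1) = 47.1431
  k=2: S(2,0) = 63.5589; S(2,1) = 52.0800; S(2,2) = 42.6742
  k=3: S(3,0) = 70.2148; S(3,1) = 57.5339; S(3,2) = 47.1431; S(3,3) = 38.6290
  k=4: S(4,0) = 77.5678; S(4,1) = 63.5589; S(4,2) = 52.0800; S(4,3) = 42.6742; S(4,4) = 34.9672
Terminal payoffs V(N, i) = max(S_T - K, 0):
  V(4,0) = 25.317823; V(4,1) = 11.308888; V(4,2) = 0.000000; V(4,3) = 0.000000; V(4,4) = 0.000000
Backward induction: V(k, i) = exp(-r*dt) * [p * V(k+1, i) + (1-p) * V(k+1, i+1)]; then take max(V_cont, immediate exercise) for American.
  V(3,0) = exp(-r*dt) * [p*25.317823 + (1-p)*11.308888] = 18.092050; exercise = 17.964845; V(3,0) = max -> 18.092050
  V(3,1) = exp(-r*dt) * [p*11.308888 + (1-p)*0.000000] = 5.498018; exercise = 5.283876; V(3,1) = max -> 5.498018
  V(3,2) = exp(-r*dt) * [p*0.000000 + (1-p)*0.000000] = 0.000000; exercise = 0.000000; V(3,2) = max -> 0.000000
  V(3,3) = exp(-r*dt) * [p*0.000000 + (1-p)*0.000000] = 0.000000; exercise = 0.000000; V(3,3) = max -> 0.000000
  V(2,0) = exp(-r*dt) * [p*18.092050 + (1-p)*5.498018] = 11.607446; exercise = 11.308888; V(2,0) = max -> 11.607446
  V(2,1) = exp(-r*dt) * [p*5.498018 + (1-p)*0.000000] = 2.672960; exercise = 0.000000; V(2,1) = max -> 2.672960
  V(2,2) = exp(-r*dt) * [p*0.000000 + (1-p)*0.000000] = 0.000000; exercise = 0.000000; V(2,2) = max -> 0.000000
  V(1,0) = exp(-r*dt) * [p*11.607446 + (1-p)*2.672960] = 7.010112; exercise = 5.283876; V(1,0) = max -> 7.010112
  V(1,1) = exp(-r*dt) * [p*2.672960 + (1-p)*0.000000] = 1.299507; exercise = 0.000000; V(1,1) = max -> 1.299507
  V(0,0) = exp(-r*dt) * [p*7.010112 + (1-p)*1.299507] = 4.072656; exercise = 0.000000; V(0,0) = max -> 4.072656


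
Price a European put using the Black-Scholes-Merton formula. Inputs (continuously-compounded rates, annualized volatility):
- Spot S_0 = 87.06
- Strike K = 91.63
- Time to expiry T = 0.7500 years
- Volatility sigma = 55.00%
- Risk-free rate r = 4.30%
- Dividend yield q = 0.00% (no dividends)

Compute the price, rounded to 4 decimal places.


d1 = (ln(S/K) + (r - q + 0.5*sigma^2) * T) / (sigma * sqrt(T)) = 0.19845378
d2 = d1 - sigma * sqrt(T) = -0.27786019
exp(-rT) = 0.96826449; exp(-qT) = 1.00000000
P = K * exp(-rT) * N(-d2) - S_0 * exp(-qT) * N(-d1)
N(-d1) = 0.42134502; N(-d2) = 0.60944016
P = 91.6300 * 0.96826449 * 0.60944016 - 87.0600 * 1.00000000 * 0.42134502 = 17.3885

Answer: Price = 17.3885


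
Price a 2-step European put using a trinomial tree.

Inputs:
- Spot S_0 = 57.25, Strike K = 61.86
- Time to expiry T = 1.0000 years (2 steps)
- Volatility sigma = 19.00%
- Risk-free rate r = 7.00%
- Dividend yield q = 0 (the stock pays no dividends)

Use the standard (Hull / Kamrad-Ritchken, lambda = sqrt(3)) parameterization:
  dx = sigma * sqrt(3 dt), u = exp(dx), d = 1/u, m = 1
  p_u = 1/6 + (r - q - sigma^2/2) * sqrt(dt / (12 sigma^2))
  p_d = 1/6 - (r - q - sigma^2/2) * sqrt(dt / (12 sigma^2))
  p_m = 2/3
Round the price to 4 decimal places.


Answer: Price = V(0,0) = 4.6926

Derivation:
dt = T/N = 0.500000; dx = sigma*sqrt(3*dt) = 0.232702
u = exp(dx) = 1.262005; d = 1/u = 0.792390
p_u = 0.222479, p_m = 0.666667, p_d = 0.110855
Discount per step: exp(-r*dt) = 0.965605
Stock lattice S(k, j) with j the centered position index:
  k=0: S(0,+0) = 57.2500
  k=1: S(1,-1) = 45.3643; S(1,+0) = 57.2500; S(1,+1) = 72.2498
  k=2: S(2,-2) = 35.9462; S(2,-1) = 45.3643; S(2,+0) = 57.2500; S(2,+1) = 72.2498; S(2,+2) = 91.1796
Terminal payoffs V(N, j) = max(K - S_T, 0):
  V(2,-2) = 25.913756; V(2,-1) = 16.495670; V(2,+0) = 4.610000; V(2,+1) = 0.000000; V(2,+2) = 0.000000
Backward induction: V(k, j) = exp(-r*dt) * [p_u * V(k+1, j+1) + p_m * V(k+1, j) + p_d * V(k+1, j-1)]
  V(1,-1) = exp(-r*dt) * [p_u*4.610000 + p_m*16.495670 + p_d*25.913756] = 14.383083
  V(1,+0) = exp(-r*dt) * [p_u*0.000000 + p_m*4.610000 + p_d*16.495670] = 4.733357
  V(1,+1) = exp(-r*dt) * [p_u*0.000000 + p_m*0.000000 + p_d*4.610000] = 0.493464
  V(0,+0) = exp(-r*dt) * [p_u*0.493464 + p_m*4.733357 + p_d*14.383083] = 4.692640


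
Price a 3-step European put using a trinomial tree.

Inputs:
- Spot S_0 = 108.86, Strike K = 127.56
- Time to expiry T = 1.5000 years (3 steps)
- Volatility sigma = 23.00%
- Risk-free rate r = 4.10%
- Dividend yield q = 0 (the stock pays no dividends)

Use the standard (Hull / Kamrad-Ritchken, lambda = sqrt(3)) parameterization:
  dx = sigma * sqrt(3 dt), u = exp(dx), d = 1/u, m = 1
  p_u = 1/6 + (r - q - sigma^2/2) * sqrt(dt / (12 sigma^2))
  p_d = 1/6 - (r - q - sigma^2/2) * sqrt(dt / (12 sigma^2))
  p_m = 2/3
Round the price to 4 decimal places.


dt = T/N = 0.500000; dx = sigma*sqrt(3*dt) = 0.281691
u = exp(dx) = 1.325370; d = 1/u = 0.754507
p_u = 0.179580, p_m = 0.666667, p_d = 0.153754
Discount per step: exp(-r*dt) = 0.979709
Stock lattice S(k, j) with j the centered position index:
  k=0: S(0,+0) = 108.8600
  k=1: S(1,-1) = 82.1356; S(1,+0) = 108.8600; S(1,+1) = 144.2797
  k=2: S(2,-2) = 61.9718; S(2,-1) = 82.1356; S(2,+0) = 108.8600; S(2,+1) = 144.2797; S(2,+2) = 191.2240
  k=3: S(3,-3) = 46.7582; S(3,-2) = 61.9718; S(3,-1) = 82.1356; S(3,+0) = 108.8600; S(3,+1) = 144.2797; S(3,+2) = 191.2240; S(3,+3) = 253.4424
Terminal payoffs V(N, j) = max(K - S_T, 0):
  V(3,-3) = 80.801844; V(3,-2) = 65.588165; V(3,-1) = 45.424417; V(3,+0) = 18.700000; V(3,+1) = 0.000000; V(3,+2) = 0.000000; V(3,+3) = 0.000000
Backward induction: V(k, j) = exp(-r*dt) * [p_u * V(k+1, j+1) + p_m * V(k+1, j) + p_d * V(k+1, j-1)]
  V(2,-2) = exp(-r*dt) * [p_u*45.424417 + p_m*65.588165 + p_d*80.801844] = 63.001463
  V(2,-1) = exp(-r*dt) * [p_u*18.700000 + p_m*45.424417 + p_d*65.588165] = 42.838255
  V(2,+0) = exp(-r*dt) * [p_u*0.000000 + p_m*18.700000 + p_d*45.424417] = 19.056151
  V(2,+1) = exp(-r*dt) * [p_u*0.000000 + p_m*0.000000 + p_d*18.700000] = 2.816851
  V(2,+2) = exp(-r*dt) * [p_u*0.000000 + p_m*0.000000 + p_d*0.000000] = 0.000000
  V(1,-1) = exp(-r*dt) * [p_u*19.056151 + p_m*42.838255 + p_d*63.001463] = 40.822146
  V(1,+0) = exp(-r*dt) * [p_u*2.816851 + p_m*19.056151 + p_d*42.838255] = 19.394789
  V(1,+1) = exp(-r*dt) * [p_u*0.000000 + p_m*2.816851 + p_d*19.056151] = 4.710295
  V(0,+0) = exp(-r*dt) * [p_u*4.710295 + p_m*19.394789 + p_d*40.822146] = 19.645398

Answer: Price = V(0,0) = 19.6454


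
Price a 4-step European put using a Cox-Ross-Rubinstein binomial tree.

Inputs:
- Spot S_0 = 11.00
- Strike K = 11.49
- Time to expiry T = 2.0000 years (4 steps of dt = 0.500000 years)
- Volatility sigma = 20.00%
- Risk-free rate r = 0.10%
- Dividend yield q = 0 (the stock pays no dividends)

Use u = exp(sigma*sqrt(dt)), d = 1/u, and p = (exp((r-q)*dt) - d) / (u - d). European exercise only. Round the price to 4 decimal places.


dt = T/N = 0.500000
u = exp(sigma*sqrt(dt)) = 1.151910; d = 1/u = 0.868123
p = (exp((r-q)*dt) - d) / (u - d) = 0.466466
Discount per step: exp(-r*dt) = 0.999500
Stock lattice S(k, i) with i counting down-moves:
  k=0: S(0,0) = 11.0000
  k=1: S(1,0) = 12.6710; S(1,1) = 9.5494
  k=2: S(2,0) = 14.5959; S(2,1) = 11.0000; S(2,2) = 8.2900
  k=3: S(3,0) = 16.8131; S(3,1) = 12.6710; S(3,2) = 9.5494; S(3,3) = 7.1968
  k=4: S(4,0) = 19.3672; S(4,1) = 14.5959; S(4,2) = 11.0000; S(4,3) = 8.2900; S(4,4) = 6.2477
Terminal payoffs V(N, i) = max(K - S_T, 0):
  V(4,0) = 0.000000; V(4,1) = 0.000000; V(4,2) = 0.490000; V(4,3) = 3.199979; V(4,4) = 5.242322
Backward induction: V(k, i) = exp(-r*dt) * [p * V(k+1, i) + (1-p) * V(k+1, i+1)].
  V(3,0) = exp(-r*dt) * [p*0.000000 + (1-p)*0.000000] = 0.000000
  V(3,1) = exp(-r*dt) * [p*0.000000 + (1-p)*0.490000] = 0.261301
  V(3,2) = exp(-r*dt) * [p*0.490000 + (1-p)*3.199979] = 1.934899
  V(3,3) = exp(-r*dt) * [p*3.199979 + (1-p)*5.242322] = 4.287494
  V(2,0) = exp(-r*dt) * [p*0.000000 + (1-p)*0.261301] = 0.139343
  V(2,1) = exp(-r*dt) * [p*0.261301 + (1-p)*1.934899] = 1.153646
  V(2,2) = exp(-r*dt) * [p*1.934899 + (1-p)*4.287494] = 3.188494
  V(1,0) = exp(-r*dt) * [p*0.139343 + (1-p)*1.153646] = 0.680168
  V(1,1) = exp(-r*dt) * [p*1.153646 + (1-p)*3.188494] = 2.238188
  V(0,0) = exp(-r*dt) * [p*0.680168 + (1-p)*2.238188] = 1.510669

Answer: Price = V(0,0) = 1.5107


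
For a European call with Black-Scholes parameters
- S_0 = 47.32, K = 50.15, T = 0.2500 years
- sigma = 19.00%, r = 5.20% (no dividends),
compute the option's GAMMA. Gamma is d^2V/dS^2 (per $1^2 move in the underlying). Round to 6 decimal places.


d1 = -0.4270839505; d2 = -0.5220839505
phi(d1) = 0.3641683990; exp(-qT) = 1.0000000000; exp(-rT) = 0.9870841350
Gamma = exp(-qT) * phi(d1) / (S * sigma * sqrt(T)) = 1.0000000000 * 0.3641683990 / (47.3200 * 0.1900 * 0.5000000000) = 0.081009

Answer: Gamma = 0.081009


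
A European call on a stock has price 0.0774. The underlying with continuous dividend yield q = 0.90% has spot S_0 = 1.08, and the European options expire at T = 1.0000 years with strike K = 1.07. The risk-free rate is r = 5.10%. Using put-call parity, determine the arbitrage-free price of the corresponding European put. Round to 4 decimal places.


Put-call parity: C - P = S_0 * exp(-qT) - K * exp(-rT).
S_0 * exp(-qT) = 1.0800 * 0.99104038 = 1.07032361
K * exp(-rT) = 1.0700 * 0.95027867 = 1.01679818
P = C - S*exp(-qT) + K*exp(-rT)
P = 0.0774 - 1.07032361 + 1.01679818 = 0.0239

Answer: Put price = 0.0239


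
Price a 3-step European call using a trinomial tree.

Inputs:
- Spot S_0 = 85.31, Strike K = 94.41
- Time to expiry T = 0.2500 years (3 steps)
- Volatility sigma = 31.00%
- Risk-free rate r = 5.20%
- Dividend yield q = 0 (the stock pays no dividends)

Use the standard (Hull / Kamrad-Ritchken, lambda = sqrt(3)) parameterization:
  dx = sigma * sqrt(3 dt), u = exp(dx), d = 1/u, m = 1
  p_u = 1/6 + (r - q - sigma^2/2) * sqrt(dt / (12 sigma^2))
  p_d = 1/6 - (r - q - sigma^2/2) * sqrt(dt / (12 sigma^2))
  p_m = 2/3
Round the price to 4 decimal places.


dt = T/N = 0.083333; dx = sigma*sqrt(3*dt) = 0.155000
u = exp(dx) = 1.167658; d = 1/u = 0.856415
p_u = 0.167728, p_m = 0.666667, p_d = 0.165605
Discount per step: exp(-r*dt) = 0.995676
Stock lattice S(k, j) with j the centered position index:
  k=0: S(0,+0) = 85.3100
  k=1: S(1,-1) = 73.0608; S(1,+0) = 85.3100; S(1,+1) = 99.6129
  k=2: S(2,-2) = 62.5704; S(2,-1) = 73.0608; S(2,+0) = 85.3100; S(2,+1) = 99.6129; S(2,+2) = 116.3138
  k=3: S(3,-3) = 53.5862; S(3,-2) = 62.5704; S(3,-1) = 73.0608; S(3,+0) = 85.3100; S(3,+1) = 99.6129; S(3,+2) = 116.3138; S(3,+3) = 135.8147
Terminal payoffs V(N, j) = max(S_T - K, 0):
  V(3,-3) = 0.000000; V(3,-2) = 0.000000; V(3,-1) = 0.000000; V(3,+0) = 0.000000; V(3,+1) = 5.202901; V(3,+2) = 21.903796; V(3,+3) = 41.404730
Backward induction: V(k, j) = exp(-r*dt) * [p_u * V(k+1, j+1) + p_m * V(k+1, j) + p_d * V(k+1, j-1)]
  V(2,-2) = exp(-r*dt) * [p_u*0.000000 + p_m*0.000000 + p_d*0.000000] = 0.000000
  V(2,-1) = exp(-r*dt) * [p_u*0.000000 + p_m*0.000000 + p_d*0.000000] = 0.000000
  V(2,+0) = exp(-r*dt) * [p_u*5.202901 + p_m*0.000000 + p_d*0.000000] = 0.868901
  V(2,+1) = exp(-r*dt) * [p_u*21.903796 + p_m*5.202901 + p_d*0.000000] = 7.111607
  V(2,+2) = exp(-r*dt) * [p_u*41.404730 + p_m*21.903796 + p_d*5.202901] = 22.312014
  V(1,-1) = exp(-r*dt) * [p_u*0.868901 + p_m*0.000000 + p_d*0.000000] = 0.145109
  V(1,+0) = exp(-r*dt) * [p_u*7.111607 + p_m*0.868901 + p_d*0.000000] = 1.764424
  V(1,+1) = exp(-r*dt) * [p_u*22.312014 + p_m*7.111607 + p_d*0.868901] = 8.590022
  V(0,+0) = exp(-r*dt) * [p_u*8.590022 + p_m*1.764424 + p_d*0.145109] = 2.629685

Answer: Price = V(0,0) = 2.6297


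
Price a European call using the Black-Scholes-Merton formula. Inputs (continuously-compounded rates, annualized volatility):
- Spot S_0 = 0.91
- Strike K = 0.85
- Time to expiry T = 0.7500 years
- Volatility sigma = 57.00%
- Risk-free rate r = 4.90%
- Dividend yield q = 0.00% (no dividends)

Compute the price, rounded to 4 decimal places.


Answer: Price = 0.2176

Derivation:
d1 = (ln(S/K) + (r - q + 0.5*sigma^2) * T) / (sigma * sqrt(T)) = 0.45944066
d2 = d1 - sigma * sqrt(T) = -0.03419382
exp(-rT) = 0.96391708; exp(-qT) = 1.00000000
C = S_0 * exp(-qT) * N(d1) - K * exp(-rT) * N(d2)
N(d1) = 0.67704112; N(d2) = 0.48636130
C = 0.9100 * 1.00000000 * 0.67704112 - 0.8500 * 0.96391708 * 0.48636130 = 0.2176


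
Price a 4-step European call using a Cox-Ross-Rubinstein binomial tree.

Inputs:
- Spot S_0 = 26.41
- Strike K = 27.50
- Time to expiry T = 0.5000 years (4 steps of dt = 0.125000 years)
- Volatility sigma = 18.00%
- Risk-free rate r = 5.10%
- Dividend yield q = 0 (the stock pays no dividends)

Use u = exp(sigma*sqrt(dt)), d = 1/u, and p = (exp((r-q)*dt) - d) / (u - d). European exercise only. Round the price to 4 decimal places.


dt = T/N = 0.125000
u = exp(sigma*sqrt(dt)) = 1.065708; d = 1/u = 0.938343
p = (exp((r-q)*dt) - d) / (u - d) = 0.534308
Discount per step: exp(-r*dt) = 0.993645
Stock lattice S(k, i) with i counting down-moves:
  k=0: S(0,0) = 26.4100
  k=1: S(1,0) = 28.1454; S(1,1) = 24.7816
  k=2: S(2,0) = 29.9947; S(2,1) = 26.4100; S(2,2) = 23.2537
  k=3: S(3,0) = 31.9656; S(3,1) = 28.1454; S(3,2) = 24.7816; S(3,3) = 21.8199
  k=4: S(4,0) = 34.0660; S(4,1) = 29.9947; S(4,2) = 26.4100; S(4,3) = 23.2537; S(4,4) = 20.4746
Terminal payoffs V(N, i) = max(S_T - K, 0):
  V(4,0) = 6.566046; V(4,1) = 2.494737; V(4,2) = 0.000000; V(4,3) = 0.000000; V(4,4) = 0.000000
Backward induction: V(k, i) = exp(-r*dt) * [p * V(k+1, i) + (1-p) * V(k+1, i+1)].
  V(3,0) = exp(-r*dt) * [p*6.566046 + (1-p)*2.494737] = 4.640394
  V(3,1) = exp(-r*dt) * [p*2.494737 + (1-p)*0.000000] = 1.324488
  V(3,2) = exp(-r*dt) * [p*0.000000 + (1-p)*0.000000] = 0.000000
  V(3,3) = exp(-r*dt) * [p*0.000000 + (1-p)*0.000000] = 0.000000
  V(2,0) = exp(-r*dt) * [p*4.640394 + (1-p)*1.324488] = 3.076529
  V(2,1) = exp(-r*dt) * [p*1.324488 + (1-p)*0.000000] = 0.703188
  V(2,2) = exp(-r*dt) * [p*0.000000 + (1-p)*0.000000] = 0.000000
  V(1,0) = exp(-r*dt) * [p*3.076529 + (1-p)*0.703188] = 1.958757
  V(1,1) = exp(-r*dt) * [p*0.703188 + (1-p)*0.000000] = 0.373332
  V(0,0) = exp(-r*dt) * [p*1.958757 + (1-p)*0.373332] = 1.212682

Answer: Price = V(0,0) = 1.2127


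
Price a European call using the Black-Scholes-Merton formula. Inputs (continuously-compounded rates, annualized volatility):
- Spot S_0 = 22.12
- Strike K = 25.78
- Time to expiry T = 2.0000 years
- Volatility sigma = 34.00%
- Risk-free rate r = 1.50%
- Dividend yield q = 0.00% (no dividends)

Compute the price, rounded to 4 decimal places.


d1 = (ln(S/K) + (r - q + 0.5*sigma^2) * T) / (sigma * sqrt(T)) = -0.01563293
d2 = d1 - sigma * sqrt(T) = -0.49646554
exp(-rT) = 0.97044553; exp(-qT) = 1.00000000
C = S_0 * exp(-qT) * N(d1) - K * exp(-rT) * N(d2)
N(d1) = 0.49376362; N(d2) = 0.30978300
C = 22.1200 * 1.00000000 * 0.49376362 - 25.7800 * 0.97044553 * 0.30978300 = 3.1719

Answer: Price = 3.1719


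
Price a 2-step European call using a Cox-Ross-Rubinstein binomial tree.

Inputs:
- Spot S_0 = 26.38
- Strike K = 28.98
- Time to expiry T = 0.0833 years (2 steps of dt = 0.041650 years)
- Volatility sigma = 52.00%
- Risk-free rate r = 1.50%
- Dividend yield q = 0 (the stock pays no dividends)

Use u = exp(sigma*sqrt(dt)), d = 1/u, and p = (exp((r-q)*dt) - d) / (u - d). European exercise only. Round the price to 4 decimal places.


Answer: Price = V(0,0) = 0.8247

Derivation:
dt = T/N = 0.041650
u = exp(sigma*sqrt(dt)) = 1.111959; d = 1/u = 0.899314
p = (exp((r-q)*dt) - d) / (u - d) = 0.476433
Discount per step: exp(-r*dt) = 0.999375
Stock lattice S(k, i) with i counting down-moves:
  k=0: S(0,0) = 26.3800
  k=1: S(1,0) = 29.3335; S(1,1) = 23.7239
  k=2: S(2,0) = 32.6176; S(2,1) = 26.3800; S(2,2) = 21.3352
Terminal payoffs V(N, i) = max(S_T - K, 0):
  V(2,0) = 3.637625; V(2,1) = 0.000000; V(2,2) = 0.000000
Backward induction: V(k, i) = exp(-r*dt) * [p * V(k+1, i) + (1-p) * V(k+1, i+1)].
  V(1,0) = exp(-r*dt) * [p*3.637625 + (1-p)*0.000000] = 1.732002
  V(1,1) = exp(-r*dt) * [p*0.000000 + (1-p)*0.000000] = 0.000000
  V(0,0) = exp(-r*dt) * [p*1.732002 + (1-p)*0.000000] = 0.824668


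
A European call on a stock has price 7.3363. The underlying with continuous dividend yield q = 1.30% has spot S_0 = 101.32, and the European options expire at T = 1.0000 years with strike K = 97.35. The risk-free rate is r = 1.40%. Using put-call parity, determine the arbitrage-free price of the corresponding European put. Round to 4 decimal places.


Answer: Put price = 3.3215

Derivation:
Put-call parity: C - P = S_0 * exp(-qT) - K * exp(-rT).
S_0 * exp(-qT) = 101.3200 * 0.98708414 = 100.01136456
K * exp(-rT) = 97.3500 * 0.98609754 = 95.99659593
P = C - S*exp(-qT) + K*exp(-rT)
P = 7.3363 - 100.01136456 + 95.99659593 = 3.3215


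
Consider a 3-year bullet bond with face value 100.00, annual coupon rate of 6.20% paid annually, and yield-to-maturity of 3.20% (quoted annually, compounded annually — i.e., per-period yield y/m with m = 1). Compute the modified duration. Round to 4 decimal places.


Coupon per period c = face * coupon_rate / m = 6.200000
Periods per year m = 1; per-period yield y/m = 0.032000
Number of cashflows N = 3
Cashflows (t years, CF_t, discount factor 1/(1+y/m)^(m*t), PV):
  t = 1.0000: CF_t = 6.200000, DF = 0.968992, PV = 6.007752
  t = 2.0000: CF_t = 6.200000, DF = 0.938946, PV = 5.821465
  t = 3.0000: CF_t = 106.200000, DF = 0.909831, PV = 96.624092
Price P = sum_t PV_t = 108.453309
First compute Macaulay numerator sum_t t * PV_t:
  t * PV_t at t = 1.0000: 6.007752
  t * PV_t at t = 2.0000: 11.642930
  t * PV_t at t = 3.0000: 289.872275
Macaulay duration D = 307.522957 / 108.453309 = 2.835533
Modified duration = D / (1 + y/m) = 2.835533 / (1 + 0.032000) = 2.747610

Answer: Modified duration = 2.7476


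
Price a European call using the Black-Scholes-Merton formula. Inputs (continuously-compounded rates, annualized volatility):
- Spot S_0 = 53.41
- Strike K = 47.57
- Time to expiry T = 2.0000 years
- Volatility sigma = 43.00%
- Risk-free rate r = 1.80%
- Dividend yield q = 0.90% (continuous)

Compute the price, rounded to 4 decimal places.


Answer: Price = 15.3068

Derivation:
d1 = (ln(S/K) + (r - q + 0.5*sigma^2) * T) / (sigma * sqrt(T)) = 0.52407414
d2 = d1 - sigma * sqrt(T) = -0.08403769
exp(-rT) = 0.96464029; exp(-qT) = 0.98216103
C = S_0 * exp(-qT) * N(d1) - K * exp(-rT) * N(d2)
N(d1) = 0.69988651; N(d2) = 0.46651323
C = 53.4100 * 0.98216103 * 0.69988651 - 47.5700 * 0.96464029 * 0.46651323 = 15.3068


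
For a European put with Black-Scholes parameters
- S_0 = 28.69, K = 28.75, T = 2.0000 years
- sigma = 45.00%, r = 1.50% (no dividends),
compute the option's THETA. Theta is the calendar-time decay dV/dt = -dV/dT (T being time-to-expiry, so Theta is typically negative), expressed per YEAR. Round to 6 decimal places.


d1 = 0.3620557411; d2 = -0.2743403619
phi(d1) = 0.3736331994; exp(-qT) = 1.0000000000; exp(-rT) = 0.9704455335
Theta = -S*exp(-qT)*phi(d1)*sigma/(2*sqrt(T)) + r*K*exp(-rT)*N(-d2) - q*S*exp(-qT)*N(-d1)
N(-d1) = 0.3586551883; N(-d2) = 0.6080884652; sqrt(T) = 1.4142135624
Term 1 = -28.6900 * 1.0000000000 * 0.3736331994 * 0.4500 / (2 * 1.4142135624) = -1.7054678123
Term 2 = 0.0150 * 28.7500 * 0.9704455335 * 0.6080884652 = 0.2544878420
Term 3 = 0 (no dividend yield, q = 0)
Theta = -1.7054678123 + (0.2544878420) + (0.0000000000) = -1.450980

Answer: Theta = -1.450980


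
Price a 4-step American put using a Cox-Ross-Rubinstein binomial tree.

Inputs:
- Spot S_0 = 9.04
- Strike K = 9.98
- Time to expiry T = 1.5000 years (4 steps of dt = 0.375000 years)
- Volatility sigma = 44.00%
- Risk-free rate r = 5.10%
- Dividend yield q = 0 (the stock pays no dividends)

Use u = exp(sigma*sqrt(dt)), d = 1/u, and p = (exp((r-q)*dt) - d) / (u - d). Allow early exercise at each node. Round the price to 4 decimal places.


Answer: Price = V(0,0) = 2.2105

Derivation:
dt = T/N = 0.375000
u = exp(sigma*sqrt(dt)) = 1.309236; d = 1/u = 0.763804
p = (exp((r-q)*dt) - d) / (u - d) = 0.468445
Discount per step: exp(-r*dt) = 0.981057
Stock lattice S(k, i) with i counting down-moves:
  k=0: S(0,0) = 9.0400
  k=1: S(1,0) = 11.8355; S(1,1) = 6.9048
  k=2: S(2,0) = 15.4955; S(2,1) = 9.0400; S(2,2) = 5.2739
  k=3: S(3,0) = 20.2872; S(3,1) = 11.8355; S(3,2) = 6.9048; S(3,3) = 4.0282
  k=4: S(4,0) = 26.5608; S(4,1) = 15.4955; S(4,2) = 9.0400; S(4,3) = 5.2739; S(4,4) = 3.0768
Terminal payoffs V(N, i) = max(K - S_T, 0):
  V(4,0) = 0.000000; V(4,1) = 0.000000; V(4,2) = 0.940000; V(4,3) = 4.706093; V(4,4) = 6.903220
Backward induction: V(k, i) = exp(-r*dt) * [p * V(k+1, i) + (1-p) * V(k+1, i+1)]; then take max(V_cont, immediate exercise) for American.
  V(3,0) = exp(-r*dt) * [p*0.000000 + (1-p)*0.000000] = 0.000000; exercise = 0.000000; V(3,0) = max -> 0.000000
  V(3,1) = exp(-r*dt) * [p*0.000000 + (1-p)*0.940000] = 0.490196; exercise = 0.000000; V(3,1) = max -> 0.490196
  V(3,2) = exp(-r*dt) * [p*0.940000 + (1-p)*4.706093] = 2.886157; exercise = 3.075210; V(3,2) = max -> 3.075210
  V(3,3) = exp(-r*dt) * [p*4.706093 + (1-p)*6.903220] = 5.762714; exercise = 5.951768; V(3,3) = max -> 5.951768
  V(2,0) = exp(-r*dt) * [p*0.000000 + (1-p)*0.490196] = 0.255630; exercise = 0.000000; V(2,0) = max -> 0.255630
  V(2,1) = exp(-r*dt) * [p*0.490196 + (1-p)*3.075210] = 1.828958; exercise = 0.940000; V(2,1) = max -> 1.828958
  V(2,2) = exp(-r*dt) * [p*3.075210 + (1-p)*5.951768] = 4.517039; exercise = 4.706093; V(2,2) = max -> 4.706093
  V(1,0) = exp(-r*dt) * [p*0.255630 + (1-p)*1.828958] = 1.071256; exercise = 0.000000; V(1,0) = max -> 1.071256
  V(1,1) = exp(-r*dt) * [p*1.828958 + (1-p)*4.706093] = 3.294696; exercise = 3.075210; V(1,1) = max -> 3.294696
  V(0,0) = exp(-r*dt) * [p*1.071256 + (1-p)*3.294696] = 2.210455; exercise = 0.940000; V(0,0) = max -> 2.210455


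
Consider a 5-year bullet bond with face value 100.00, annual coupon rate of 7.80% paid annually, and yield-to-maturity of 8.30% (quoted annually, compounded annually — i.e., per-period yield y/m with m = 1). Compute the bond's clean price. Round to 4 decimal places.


Answer: Price = 98.0193

Derivation:
Coupon per period c = face * coupon_rate / m = 7.800000
Periods per year m = 1; per-period yield y/m = 0.083000
Number of cashflows N = 5
Cashflows (t years, CF_t, discount factor 1/(1+y/m)^(m*t), PV):
  t = 1.0000: CF_t = 7.800000, DF = 0.923361, PV = 7.202216
  t = 2.0000: CF_t = 7.800000, DF = 0.852596, PV = 6.650246
  t = 3.0000: CF_t = 7.800000, DF = 0.787254, PV = 6.140578
  t = 4.0000: CF_t = 7.800000, DF = 0.726919, PV = 5.669970
  t = 5.0000: CF_t = 107.800000, DF = 0.671209, PV = 72.356321
Price P = sum_t PV_t = 98.019331


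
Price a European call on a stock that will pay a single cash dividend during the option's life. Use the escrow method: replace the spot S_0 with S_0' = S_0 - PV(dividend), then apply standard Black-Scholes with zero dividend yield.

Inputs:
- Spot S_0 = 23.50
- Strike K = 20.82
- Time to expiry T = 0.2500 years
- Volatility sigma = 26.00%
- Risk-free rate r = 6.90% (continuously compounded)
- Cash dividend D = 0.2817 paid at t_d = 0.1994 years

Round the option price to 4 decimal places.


Answer: Price = 3.0066

Derivation:
PV(D) = D * exp(-r * t_d) = 0.2817 * 0.98633562 = 0.27785074
S_0' = S_0 - PV(D) = 23.5000 - 0.27785074 = 23.22214926
d1 = (ln(S_0'/K) + (r + sigma^2/2)*T) / (sigma*sqrt(T)) = 1.03763438
d2 = d1 - sigma*sqrt(T) = 0.90763438
exp(-rT) = 0.98289793
N(d1) = 0.85027985; N(d2) = 0.81796429
C = S_0' * N(d1) - K * exp(-rT) * N(d2) = 23.22214926 * 0.85027985 - 20.8200 * 0.98289793 * 0.81796429 = 3.0066


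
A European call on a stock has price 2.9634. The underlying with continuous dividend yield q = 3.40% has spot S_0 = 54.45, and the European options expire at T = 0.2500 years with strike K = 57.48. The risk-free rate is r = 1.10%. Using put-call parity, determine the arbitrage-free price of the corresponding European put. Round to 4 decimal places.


Put-call parity: C - P = S_0 * exp(-qT) - K * exp(-rT).
S_0 * exp(-qT) = 54.4500 * 0.99153602 = 53.98913644
K * exp(-rT) = 57.4800 * 0.99725378 = 57.32214715
P = C - S*exp(-qT) + K*exp(-rT)
P = 2.9634 - 53.98913644 + 57.32214715 = 6.2964

Answer: Put price = 6.2964
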